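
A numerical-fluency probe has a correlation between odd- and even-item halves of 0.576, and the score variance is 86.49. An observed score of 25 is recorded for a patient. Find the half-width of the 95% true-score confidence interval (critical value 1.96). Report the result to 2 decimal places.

9.45

SD = √86.49 ≈ 9.3000
r_full = 2·0.576 / (1 + 0.576) ≈ 0.7310
SEM = 9.3000 * √(1 − 0.7310) = 9.3000 * √0.2690 ≈ 9.3000 * 0.5187 ≈ 4.8238
Margin = 1.96 * 4.8238 ≈ 9.4546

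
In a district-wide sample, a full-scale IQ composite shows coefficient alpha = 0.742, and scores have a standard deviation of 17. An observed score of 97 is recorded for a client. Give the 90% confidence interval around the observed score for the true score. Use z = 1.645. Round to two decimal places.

[82.80, 111.20]

SEM = 17.0000 × √(1 − 0.7420) = 17.0000 × √0.2580 ≈ 17.0000 × 0.5079 ≈ 8.6349
Half-width = 1.645×8.6349 ≈ 14.2045
CI = 97 ± 14.2045 → [82.7955, 111.2045]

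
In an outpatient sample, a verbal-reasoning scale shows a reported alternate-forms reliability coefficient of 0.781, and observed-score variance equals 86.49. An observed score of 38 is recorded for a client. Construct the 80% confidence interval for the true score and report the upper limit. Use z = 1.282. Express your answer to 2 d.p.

43.58

SD = √86.49 ≃ 9.300
SEM = 9.300 * √(1 − 0.781) = 9.300 * √0.219 ≃ 9.300 * 0.468 ≃ 4.352
1.282 * SEM ≃ 5.579
Upper bound: 38 + 5.579 = 43.579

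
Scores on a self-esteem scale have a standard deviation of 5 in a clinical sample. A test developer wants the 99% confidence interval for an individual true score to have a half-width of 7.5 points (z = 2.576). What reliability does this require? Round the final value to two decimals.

0.66

SEM needed = half-width / z = 7.5/2.576 ≃ 2.9115
r = 1 − (2.9115/5)² ≃ 1 − 0.3391 ≃ 0.6609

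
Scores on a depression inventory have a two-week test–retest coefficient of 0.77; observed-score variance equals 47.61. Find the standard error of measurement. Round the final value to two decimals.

σ = 47.61^(1/2) = 6.9000
SEM = 6.9000 * √(1 − 0.7700) = 6.9000 * √0.2300 ≈ 6.9000 * 0.4796 ≈ 3.3091

3.31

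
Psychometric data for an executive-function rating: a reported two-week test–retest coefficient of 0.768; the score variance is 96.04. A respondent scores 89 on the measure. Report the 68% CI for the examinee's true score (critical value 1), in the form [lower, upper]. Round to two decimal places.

[84.28, 93.72]

SD = √96.04 = 9.800
The standard error of measurement is 9.800×√(1 − 0.768) ≈ 9.800×0.482 ≈ 4.720.
Margin = 1 × 4.720 ≈ 4.720
68% CI: 89 ± 4.720 = [84.280, 93.720]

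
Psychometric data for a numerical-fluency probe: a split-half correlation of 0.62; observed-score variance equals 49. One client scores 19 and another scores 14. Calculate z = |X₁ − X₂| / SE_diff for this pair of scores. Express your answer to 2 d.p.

σ = 49^(1/2) = 7.0000
r_full = 2·0.62 / (1 + 0.62) ≃ 0.7654
SEM = 7.0000×√(1 − 0.7654) ≃ 3.3903
Standard error of the difference = 3.3903·√2 ≃ 4.7945
z = |19 − 14| / 4.7945 = 5 / 4.7945 ≃ 1.0429

1.04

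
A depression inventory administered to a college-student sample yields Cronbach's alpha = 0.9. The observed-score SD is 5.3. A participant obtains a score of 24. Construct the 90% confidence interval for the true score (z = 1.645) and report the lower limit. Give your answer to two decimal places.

SEM = 5.3000 × √(1 − 0.9000) = 5.3000 × √0.1000 ≃ 5.3000 × 0.3162 ≃ 1.6760
1.645 × SEM ≃ 2.7570
Lower limit = 24 − 2.7570 ≃ 21.2430

21.24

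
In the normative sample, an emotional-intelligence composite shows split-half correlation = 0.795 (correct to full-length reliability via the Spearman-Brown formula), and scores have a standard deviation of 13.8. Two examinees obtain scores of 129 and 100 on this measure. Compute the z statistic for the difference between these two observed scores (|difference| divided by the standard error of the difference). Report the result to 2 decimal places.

Spearman-Brown: r = 2(0.795) / (1 + 0.795) = 1.59000 / 1.79500 ≈ 0.88579
The standard error of measurement is 13.80000*√(1 − 0.88579) ≈ 13.80000*0.33794 ≈ 4.66363.
Standard error of the difference = 4.66363·√2 ≈ 6.59536
z = |129 − 100| / 6.59536 = 29 / 6.59536 ≈ 4.39703

4.40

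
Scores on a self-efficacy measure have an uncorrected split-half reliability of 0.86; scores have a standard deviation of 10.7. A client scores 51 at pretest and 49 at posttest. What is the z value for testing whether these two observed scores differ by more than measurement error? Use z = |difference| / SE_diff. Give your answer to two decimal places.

Full-length reliability (Spearman-Brown) = 2(0.86)/(1+0.86) ≈ 0.92473
SEM = 10.70000 * √(1 − 0.92473) = 10.70000 * √0.07527 ≈ 10.70000 * 0.27435 ≈ 2.93556
SE_diff = √2 * SEM ≈ 4.15151
z = 2 / 4.15151 ≈ 0.48175

0.48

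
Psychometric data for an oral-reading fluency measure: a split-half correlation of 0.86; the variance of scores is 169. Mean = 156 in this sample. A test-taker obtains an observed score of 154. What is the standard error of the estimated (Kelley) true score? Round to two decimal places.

3.43

SD = √169 = 13.0000
Full-length reliability (Spearman-Brown) = 2(0.86)/(1+0.86) ≃ 0.9247
SE_est = SD * √(r(1 − r)) = 13.0000 * √0.0696 ≃ 13.0000 * 0.2638 ≃ 3.4297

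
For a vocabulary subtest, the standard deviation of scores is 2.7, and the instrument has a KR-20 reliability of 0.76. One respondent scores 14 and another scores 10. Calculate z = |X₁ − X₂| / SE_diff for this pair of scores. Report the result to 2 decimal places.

2.14

SEM = 2.700 × √(1 − 0.760) = 2.700 × √0.240 ≈ 2.700 × 0.490 ≈ 1.323
Standard error of the difference = 1.323·√2 ≈ 1.871
z = 4 / 1.871 ≈ 2.138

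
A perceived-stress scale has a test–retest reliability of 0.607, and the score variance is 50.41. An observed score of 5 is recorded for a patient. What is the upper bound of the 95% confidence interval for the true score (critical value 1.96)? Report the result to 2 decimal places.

13.72

σ = 50.41^(1/2) = 7.100
The standard error of measurement is 7.100×√(1 − 0.607) ≈ 7.100×0.627 ≈ 4.451.
Half-width = 1.96×4.451 ≈ 8.724
Upper bound: 5 + 8.724 = 13.724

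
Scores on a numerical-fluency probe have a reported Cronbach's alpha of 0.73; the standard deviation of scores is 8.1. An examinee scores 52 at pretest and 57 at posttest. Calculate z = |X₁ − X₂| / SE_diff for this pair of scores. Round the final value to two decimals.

0.84

SEM = 8.1000 × √(1 − 0.7300) = 8.1000 × √0.2700 ≃ 8.1000 × 0.5196 ≃ 4.2089
SE_diff = √2 × SEM ≃ 5.9523
z = |52 − 57| / 5.9523 = 5 / 5.9523 ≃ 0.8400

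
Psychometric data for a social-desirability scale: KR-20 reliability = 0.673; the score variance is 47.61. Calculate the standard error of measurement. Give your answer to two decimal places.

σ = 47.61^(1/2) = 6.900
SEM = 6.900*√(1 − 0.673) ≈ 3.946

3.95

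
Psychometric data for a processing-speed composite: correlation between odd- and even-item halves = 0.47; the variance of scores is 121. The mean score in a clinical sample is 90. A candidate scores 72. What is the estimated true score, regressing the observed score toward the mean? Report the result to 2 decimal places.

78.49

r_full = 2·0.47 / (1 + 0.47) ≈ 0.6395
T̂ = r·X + (1 − r)·M = 0.6395·72 + 0.3605·90 ≈ 46.0408 + 32.4490 ≈ 78.4898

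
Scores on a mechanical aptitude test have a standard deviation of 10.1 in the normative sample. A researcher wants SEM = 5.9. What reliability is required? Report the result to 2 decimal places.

Required reliability = 1 − (SEM/SD)² = 1 − 0.3412 ≈ 0.6588

0.66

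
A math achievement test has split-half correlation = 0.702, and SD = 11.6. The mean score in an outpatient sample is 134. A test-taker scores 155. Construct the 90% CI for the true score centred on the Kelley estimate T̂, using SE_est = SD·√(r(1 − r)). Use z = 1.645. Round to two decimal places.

Full-length reliability (Spearman-Brown) = 2(0.702)/(1+0.702) ≈ 0.825
T̂ = 0.825(155) + 0.175(134) ≈ 151.323
SE_est = 11.600×√(0.825×0.175) ≈ 4.408
90% CI: 151.323 ± 7.252 ≈ (144.071, 158.575)

[144.07, 158.58]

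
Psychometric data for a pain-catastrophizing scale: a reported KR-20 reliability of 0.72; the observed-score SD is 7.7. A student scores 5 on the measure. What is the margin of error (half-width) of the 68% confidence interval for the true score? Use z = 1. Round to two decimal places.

4.07

SEM = 7.70000 · √(1 − 0.72000) = 7.70000 · √0.28000 ≈ 7.70000 · 0.52915 ≈ 4.07446
Margin = 1 · 4.07446 ≈ 4.07446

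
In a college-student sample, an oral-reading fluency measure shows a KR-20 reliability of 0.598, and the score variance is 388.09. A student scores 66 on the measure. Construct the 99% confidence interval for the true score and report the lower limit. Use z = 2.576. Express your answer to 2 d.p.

33.82

σ = 388.09^(1/2) = 19.7000
The standard error of measurement is 19.7000·√(1 − 0.5980) ≈ 19.7000·0.6340 ≈ 12.4905.
Half-width = 2.576·12.4905 ≈ 32.1755
Lower bound: 66 − 32.1755 = 33.8245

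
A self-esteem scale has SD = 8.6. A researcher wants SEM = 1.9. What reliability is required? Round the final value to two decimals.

0.95

r = 1 − (1.9000/8.6)² ≈ 1 − 0.0488 ≈ 0.9512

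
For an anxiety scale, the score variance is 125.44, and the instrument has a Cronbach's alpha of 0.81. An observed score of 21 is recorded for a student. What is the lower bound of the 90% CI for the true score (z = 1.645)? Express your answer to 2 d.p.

12.97

SD = √125.44 ≃ 11.200
The standard error of measurement is 11.200·√(1 − 0.810) ≃ 11.200·0.436 ≃ 4.882.
Half-width = 1.645·4.882 ≃ 8.031
Lower limit = 21 − 8.031 ≃ 12.969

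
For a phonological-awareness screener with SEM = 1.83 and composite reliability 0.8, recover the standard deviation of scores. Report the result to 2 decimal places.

SD = 1.83 / √(1 − 0.8) ≈ 4.0920

4.09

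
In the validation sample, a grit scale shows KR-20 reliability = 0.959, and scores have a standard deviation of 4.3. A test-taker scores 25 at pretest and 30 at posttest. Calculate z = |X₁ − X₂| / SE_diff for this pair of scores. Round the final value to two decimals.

4.06

SEM = 4.300 × √(1 − 0.959) = 4.300 × √0.041 ≈ 4.300 × 0.202 ≈ 0.871
SE_diff = SEM × √2 ≈ 0.871 × 1.414 ≈ 1.231
z = |25 − 30| / 1.231 = 5 / 1.231 ≈ 4.061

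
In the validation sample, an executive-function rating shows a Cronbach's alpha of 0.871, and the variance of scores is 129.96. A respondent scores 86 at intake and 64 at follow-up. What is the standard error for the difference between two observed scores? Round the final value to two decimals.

5.79

SD = √129.96 = 11.400
SEM = 11.400 × √(1 − 0.871) = 11.400 × √0.129 ≃ 11.400 × 0.359 ≃ 4.094
SE_diff = SEM × √2 ≃ 4.094 × 1.414 ≃ 5.790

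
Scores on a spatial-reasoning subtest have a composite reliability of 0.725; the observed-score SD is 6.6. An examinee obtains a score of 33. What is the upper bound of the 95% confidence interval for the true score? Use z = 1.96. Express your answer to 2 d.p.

39.78

The standard error of measurement is 6.6000·√(1 − 0.7250) ≈ 6.6000·0.5244 ≈ 3.4611.
Half-width = 1.96·3.4611 ≈ 6.7837
Upper limit = 33 + 6.7837 ≈ 39.7837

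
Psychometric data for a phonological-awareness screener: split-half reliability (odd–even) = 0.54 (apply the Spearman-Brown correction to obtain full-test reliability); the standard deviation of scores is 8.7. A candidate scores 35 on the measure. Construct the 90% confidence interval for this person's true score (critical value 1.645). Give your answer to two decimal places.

r_full = 2·0.54 / (1 + 0.54) ≈ 0.70130
SEM = 8.70000*√(1 − 0.70130) ≈ 4.75486
Half-width = 1.645*4.75486 ≈ 7.82175
Interval: (27.17825, 42.82175)

[27.18, 42.82]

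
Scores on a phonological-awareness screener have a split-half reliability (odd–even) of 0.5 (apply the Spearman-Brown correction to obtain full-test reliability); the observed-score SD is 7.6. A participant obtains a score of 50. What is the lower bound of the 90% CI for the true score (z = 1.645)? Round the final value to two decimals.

Full-length reliability (Spearman-Brown) = 2(0.5)/(1+0.5) ≈ 0.6667
The standard error of measurement is 7.6000*√(1 − 0.6667) ≈ 7.6000*0.5774 ≈ 4.3879.
Half-width = 1.645*4.3879 ≈ 7.2180
Lower bound: 50 − 7.2180 = 42.7820

42.78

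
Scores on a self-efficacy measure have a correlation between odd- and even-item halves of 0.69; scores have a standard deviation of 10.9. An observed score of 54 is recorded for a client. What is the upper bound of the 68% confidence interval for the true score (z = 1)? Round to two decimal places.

58.67

Full-length reliability (Spearman-Brown) = 2(0.69)/(1+0.69) ≈ 0.817
SEM = 10.900 * √(1 − 0.817) = 10.900 * √0.183 ≈ 10.900 * 0.428 ≈ 4.668
1 * SEM ≈ 4.668
Upper limit = 54 + 4.668 ≈ 58.668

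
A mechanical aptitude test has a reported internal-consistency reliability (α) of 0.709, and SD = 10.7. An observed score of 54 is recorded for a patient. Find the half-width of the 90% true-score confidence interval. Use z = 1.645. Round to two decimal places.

SEM = 10.70000 * √(1 − 0.70900) = 10.70000 * √0.29100 ≃ 10.70000 * 0.53944 ≃ 5.77205
Margin = 1.645 * 5.77205 ≃ 9.49503

9.50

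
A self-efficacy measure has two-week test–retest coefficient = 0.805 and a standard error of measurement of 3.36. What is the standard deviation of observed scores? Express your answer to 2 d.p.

SD = SEM / √(1 − r) = 3.36 / √0.195 ≃ 3.36 / 0.442 ≃ 7.609

7.61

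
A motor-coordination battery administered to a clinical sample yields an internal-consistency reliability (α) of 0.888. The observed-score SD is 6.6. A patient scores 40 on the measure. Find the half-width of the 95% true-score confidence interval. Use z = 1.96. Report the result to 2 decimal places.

4.33

SEM = 6.600·√(1 − 0.888) ≈ 2.209
Half-width = 1.96·2.209 ≈ 4.329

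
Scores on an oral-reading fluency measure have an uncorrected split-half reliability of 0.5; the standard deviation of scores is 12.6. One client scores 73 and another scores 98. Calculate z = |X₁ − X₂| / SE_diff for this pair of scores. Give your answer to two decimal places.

Spearman-Brown: r = 2(0.5) / (1 + 0.5) = 1.0000 / 1.5000 ≃ 0.6667
SEM = 12.6000*√(1 − 0.6667) ≃ 7.2746
Standard error of the difference = 7.2746·√2 ≃ 10.2879
z = 25 / 10.2879 ≃ 2.4300

2.43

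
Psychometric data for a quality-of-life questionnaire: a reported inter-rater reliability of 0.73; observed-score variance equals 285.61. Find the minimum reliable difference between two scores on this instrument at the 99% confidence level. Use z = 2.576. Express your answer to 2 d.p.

SD = √285.61 ≈ 16.900
SEM = 16.900·√(1 − 0.730) ≈ 8.781
Standard error of the difference = 8.781·√2 ≈ 12.419
Smallest detectable difference = 2.576·12.419 ≈ 31.991

31.99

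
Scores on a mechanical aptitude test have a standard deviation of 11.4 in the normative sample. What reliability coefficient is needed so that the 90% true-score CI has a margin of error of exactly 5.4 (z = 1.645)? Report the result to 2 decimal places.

Required SEM = 5.4 / 1.645 ≈ 3.2827
r = 1 − (SEM / SD)² = 1 − (3.2827 / 11.4)² ≈ 1 − 0.0829 ≈ 0.9171

0.92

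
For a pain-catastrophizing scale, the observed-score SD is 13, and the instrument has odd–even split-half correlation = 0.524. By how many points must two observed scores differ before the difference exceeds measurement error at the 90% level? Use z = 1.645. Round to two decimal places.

16.90

r_full = 2·0.524 / (1 + 0.524) ≈ 0.688
The standard error of measurement is 13.000·√(1 − 0.688) ≈ 13.000·0.559 ≈ 7.265.
SE_diff = √2 · SEM ≈ 10.275
Minimum reliable difference = 1.645 · SE_diff ≈ 1.645 · 10.275 ≈ 16.902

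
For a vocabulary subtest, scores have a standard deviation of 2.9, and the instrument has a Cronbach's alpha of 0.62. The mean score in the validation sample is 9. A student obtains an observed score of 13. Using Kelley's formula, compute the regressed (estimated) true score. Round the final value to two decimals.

Estimated true score = 0.620·13 + (1 − 0.620)·9 ≈ 11.480

11.48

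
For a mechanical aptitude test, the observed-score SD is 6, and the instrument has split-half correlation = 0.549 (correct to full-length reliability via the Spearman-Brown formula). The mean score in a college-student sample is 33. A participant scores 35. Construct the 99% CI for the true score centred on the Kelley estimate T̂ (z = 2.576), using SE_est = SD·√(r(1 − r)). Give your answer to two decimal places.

r_full = 2·0.549 / (1 + 0.549) ≈ 0.709
T̂ = 0.709(35) + 0.291(33) ≈ 34.418
SE_est = SD · √(r(1 − r)) = 6.000 · √0.206 ≈ 6.000 · 0.454 ≈ 2.726
99% CI: 34.418 ± 7.022 ≈ (27.396, 41.439)

[27.40, 41.44]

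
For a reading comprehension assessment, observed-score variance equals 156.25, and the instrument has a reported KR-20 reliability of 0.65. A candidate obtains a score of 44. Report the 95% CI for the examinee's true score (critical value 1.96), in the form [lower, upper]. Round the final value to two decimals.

[29.51, 58.49]

SD = √156.25 ≈ 12.5000
The standard error of measurement is 12.5000×√(1 − 0.6500) ≈ 12.5000×0.5916 ≈ 7.3951.
Margin = 1.96 × 7.3951 ≈ 14.4944
95% CI: 44 ± 14.4944 = [29.5056, 58.4944]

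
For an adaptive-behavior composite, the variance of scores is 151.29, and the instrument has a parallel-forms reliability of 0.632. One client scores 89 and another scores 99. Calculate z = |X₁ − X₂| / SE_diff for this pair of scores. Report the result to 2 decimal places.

0.95

SD = √151.29 = 12.300
The standard error of measurement is 12.300*√(1 − 0.632) ≃ 12.300*0.607 ≃ 7.462.
SE_diff = SEM * √2 ≃ 7.462 * 1.414 ≃ 10.552
z = 10 / 10.552 ≃ 0.948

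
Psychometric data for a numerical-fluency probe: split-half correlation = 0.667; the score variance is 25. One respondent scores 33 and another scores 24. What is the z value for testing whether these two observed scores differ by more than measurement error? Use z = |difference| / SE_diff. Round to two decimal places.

2.85

SD = √25 = 5.0000
Spearman-Brown: r = 2(0.667) / (1 + 0.667) = 1.3340 / 1.6670 ≈ 0.8002
SEM = 5.0000×√(1 − 0.8002) ≈ 2.2347
SE_diff = SEM × √2 ≈ 2.2347 × 1.4142 ≈ 3.1604
z = |33 − 24| / 3.1604 = 9 / 3.1604 ≈ 2.8478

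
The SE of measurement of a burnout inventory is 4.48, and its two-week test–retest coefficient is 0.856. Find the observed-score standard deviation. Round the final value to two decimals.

11.81

SD = 4.48 / √(1 − 0.856) ≈ 11.806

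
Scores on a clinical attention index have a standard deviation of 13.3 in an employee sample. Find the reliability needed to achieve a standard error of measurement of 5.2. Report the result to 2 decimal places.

r = 1 − (SEM / SD)² = 1 − (5.200 / 13.3)² ≃ 1 − 0.153 ≃ 0.847

0.85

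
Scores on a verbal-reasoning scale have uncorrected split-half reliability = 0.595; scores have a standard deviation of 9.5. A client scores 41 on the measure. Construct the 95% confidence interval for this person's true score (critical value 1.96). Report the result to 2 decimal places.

Spearman-Brown: r = 2(0.595) / (1 + 0.595) = 1.19000 / 1.59500 ≈ 0.74608
SEM = 9.50000×√(1 − 0.74608) ≈ 4.78708
1.96 × SEM ≈ 9.38268
Interval: (31.61732, 50.38268)

[31.62, 50.38]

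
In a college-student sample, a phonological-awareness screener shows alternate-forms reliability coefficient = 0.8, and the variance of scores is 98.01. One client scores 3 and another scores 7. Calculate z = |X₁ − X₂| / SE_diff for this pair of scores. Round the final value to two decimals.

0.64

σ = 98.01^(1/2) = 9.90000
The standard error of measurement is 9.90000*√(1 − 0.80000) ≈ 9.90000*0.44721 ≈ 4.42741.
SE_diff = √2 * SEM ≈ 6.26131
z = 4 / 6.26131 ≈ 0.63884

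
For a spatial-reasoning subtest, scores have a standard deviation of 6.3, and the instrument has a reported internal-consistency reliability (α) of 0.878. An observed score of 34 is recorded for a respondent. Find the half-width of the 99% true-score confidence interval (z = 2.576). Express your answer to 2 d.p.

SEM = 6.300 * √(1 − 0.878) = 6.300 * √0.122 ≈ 6.300 * 0.349 ≈ 2.200
Half-width = 2.576*2.200 ≈ 5.668

5.67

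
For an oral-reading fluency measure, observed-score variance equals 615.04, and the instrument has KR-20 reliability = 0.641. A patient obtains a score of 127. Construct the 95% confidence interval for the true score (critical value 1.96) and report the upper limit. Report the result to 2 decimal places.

SD = √615.04 ≈ 24.800
SEM = 24.800 · √(1 − 0.641) = 24.800 · √0.359 ≈ 24.800 · 0.599 ≈ 14.859
Margin = 1.96 · 14.859 ≈ 29.124
Upper limit = 127 + 29.124 ≈ 156.124

156.12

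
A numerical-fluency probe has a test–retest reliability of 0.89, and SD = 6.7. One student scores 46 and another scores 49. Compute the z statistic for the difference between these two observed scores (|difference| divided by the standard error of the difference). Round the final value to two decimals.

0.95

SEM = 6.7000·√(1 − 0.8900) ≃ 2.2221
SE_diff = SEM · √2 ≃ 2.2221 · 1.4142 ≃ 3.1426
z = |46 − 49| / 3.1426 = 3 / 3.1426 ≃ 0.9546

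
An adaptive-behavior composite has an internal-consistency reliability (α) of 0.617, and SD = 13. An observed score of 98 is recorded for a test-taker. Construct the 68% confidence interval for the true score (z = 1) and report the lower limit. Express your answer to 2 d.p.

89.95

SEM = 13.0000×√(1 − 0.6170) ≈ 8.0453
Margin = 1 × 8.0453 ≈ 8.0453
Lower bound: 98 − 8.0453 = 89.9547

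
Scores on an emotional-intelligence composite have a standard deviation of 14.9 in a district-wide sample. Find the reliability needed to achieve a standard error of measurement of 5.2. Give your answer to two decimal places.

Required reliability = 1 − (SEM/SD)² = 1 − 0.122 ≈ 0.878

0.88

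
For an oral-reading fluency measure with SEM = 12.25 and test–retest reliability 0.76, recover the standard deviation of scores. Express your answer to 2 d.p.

25.01

SD = 12.25 / √(1 − 0.76) ≈ 25.005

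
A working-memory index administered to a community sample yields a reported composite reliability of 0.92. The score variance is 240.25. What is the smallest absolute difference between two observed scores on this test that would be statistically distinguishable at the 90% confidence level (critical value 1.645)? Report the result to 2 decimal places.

10.20

SD = √240.25 = 15.500
SEM = 15.500*√(1 − 0.920) ≈ 4.384
Standard error of the difference = 4.384·√2 ≈ 6.200
Smallest detectable difference = 1.645*6.200 ≈ 10.199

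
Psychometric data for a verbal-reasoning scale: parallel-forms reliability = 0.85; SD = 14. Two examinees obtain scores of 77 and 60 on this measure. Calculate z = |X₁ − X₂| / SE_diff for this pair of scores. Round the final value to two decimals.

SEM = 14.000 × √(1 − 0.850) = 14.000 × √0.150 ≈ 14.000 × 0.387 ≈ 5.422
Standard error of the difference = 5.422·√2 ≈ 7.668
z = |77 − 60| / 7.668 = 17 / 7.668 ≈ 2.217

2.22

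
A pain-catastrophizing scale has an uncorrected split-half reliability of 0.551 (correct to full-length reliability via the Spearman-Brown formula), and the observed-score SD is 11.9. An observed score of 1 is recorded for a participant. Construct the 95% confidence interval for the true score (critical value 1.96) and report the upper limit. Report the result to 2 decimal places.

13.55

r_full = 2·0.551 / (1 + 0.551) ≈ 0.71051
SEM = 11.90000 × √(1 − 0.71051) = 11.90000 × √0.28949 ≈ 11.90000 × 0.53804 ≈ 6.40272
1.96 × SEM ≈ 12.54932
Upper bound: 1 + 12.54932 = 13.54932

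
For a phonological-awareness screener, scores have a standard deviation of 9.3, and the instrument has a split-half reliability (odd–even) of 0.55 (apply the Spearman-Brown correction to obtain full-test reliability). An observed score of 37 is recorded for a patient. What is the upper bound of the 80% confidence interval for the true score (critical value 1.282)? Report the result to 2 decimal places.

43.42

Spearman-Brown: r = 2(0.55) / (1 + 0.55) = 1.1000 / 1.5500 ≈ 0.7097
SEM = 9.3000 * √(1 − 0.7097) = 9.3000 * √0.2903 ≈ 9.3000 * 0.5388 ≈ 5.0110
Half-width = 1.282*5.0110 ≈ 6.4241
Upper limit = 37 + 6.4241 ≈ 43.4241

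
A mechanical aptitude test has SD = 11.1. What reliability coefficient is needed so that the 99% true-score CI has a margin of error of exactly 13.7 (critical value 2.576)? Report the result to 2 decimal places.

0.77

SEM needed = half-width / z = 13.7/2.576 ≃ 5.318
r = 1 − (SEM / SD)² = 1 − (5.318 / 11.1)² ≃ 1 − 0.230 ≃ 0.770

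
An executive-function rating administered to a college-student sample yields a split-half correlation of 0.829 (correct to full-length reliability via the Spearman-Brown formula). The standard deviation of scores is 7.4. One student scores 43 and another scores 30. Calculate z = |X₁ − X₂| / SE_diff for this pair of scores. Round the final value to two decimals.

4.06

r_full = 2·0.829 / (1 + 0.829) ≃ 0.907
SEM = 7.400×√(1 − 0.907) ≃ 2.263
SE_diff = √2 × SEM ≃ 3.200
z = |43 − 30| / 3.200 = 13 / 3.200 ≃ 4.063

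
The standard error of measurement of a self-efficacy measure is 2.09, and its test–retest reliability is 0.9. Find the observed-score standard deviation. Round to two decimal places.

SD = SEM / √(1 − r) = 2.09 / √0.100 ≃ 2.09 / 0.316 ≃ 6.609

6.61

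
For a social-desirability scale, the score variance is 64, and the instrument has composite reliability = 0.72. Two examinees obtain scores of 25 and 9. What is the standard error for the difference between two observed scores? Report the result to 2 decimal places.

5.99

SD = √64 ≈ 8.0000
SEM = 8.0000 × √(1 − 0.7200) = 8.0000 × √0.2800 ≈ 8.0000 × 0.5292 ≈ 4.2332
SE_diff = √2 × SEM ≈ 5.9867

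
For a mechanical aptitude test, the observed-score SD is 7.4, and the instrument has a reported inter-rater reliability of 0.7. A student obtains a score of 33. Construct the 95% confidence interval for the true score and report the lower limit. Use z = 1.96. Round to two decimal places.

25.06

SEM = 7.400 · √(1 − 0.700) = 7.400 · √0.300 ≈ 7.400 · 0.548 ≈ 4.053
1.96 · SEM ≈ 7.944
Lower bound: 33 − 7.944 = 25.056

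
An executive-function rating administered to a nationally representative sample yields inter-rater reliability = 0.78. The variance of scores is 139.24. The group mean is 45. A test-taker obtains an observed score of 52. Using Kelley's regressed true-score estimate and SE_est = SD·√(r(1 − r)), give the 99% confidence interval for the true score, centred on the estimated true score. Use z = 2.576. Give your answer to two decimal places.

σ = 139.24^(1/2) = 11.80000
T̂ = 0.78000(52) + 0.22000(45) ≈ 50.46000
SE_est = SD × √(r(1 − r)) = 11.80000 × √0.17160 ≈ 11.80000 × 0.41425 ≈ 4.88811
99% CI: 50.46000 ± 12.59176 ≈ (37.86824, 63.05176)

[37.87, 63.05]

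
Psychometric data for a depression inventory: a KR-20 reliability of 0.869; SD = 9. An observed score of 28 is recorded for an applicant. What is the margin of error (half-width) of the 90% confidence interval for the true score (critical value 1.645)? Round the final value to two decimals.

5.36

SEM = 9.000*√(1 − 0.869) ≈ 3.257
Margin = 1.645 * 3.257 ≈ 5.359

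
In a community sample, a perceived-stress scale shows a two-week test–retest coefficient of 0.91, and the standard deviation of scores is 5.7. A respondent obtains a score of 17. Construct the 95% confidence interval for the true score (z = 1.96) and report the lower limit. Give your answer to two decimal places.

13.65

SEM = 5.7000 × √(1 − 0.9100) = 5.7000 × √0.0900 ≈ 5.7000 × 0.3000 ≈ 1.7100
1.96 × SEM ≈ 3.3516
Lower bound: 17 − 3.3516 = 13.6484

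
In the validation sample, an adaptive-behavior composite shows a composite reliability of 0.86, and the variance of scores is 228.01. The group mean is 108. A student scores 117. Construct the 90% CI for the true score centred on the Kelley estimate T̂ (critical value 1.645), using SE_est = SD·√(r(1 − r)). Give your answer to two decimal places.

σ = 228.01^(1/2) = 15.1000
Estimated true score = 0.8600*117 + (1 − 0.8600)*108 ≈ 115.7400
SE_est = 15.1000·√[r(1 − r)] ≈ 5.2395
90% CI: 115.7400 ± 8.6190 ≈ (107.1210, 124.3590)

[107.12, 124.36]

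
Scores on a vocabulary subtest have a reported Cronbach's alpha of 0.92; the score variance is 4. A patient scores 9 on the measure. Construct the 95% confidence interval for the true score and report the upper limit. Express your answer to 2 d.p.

10.11

SD = √4 = 2.000
The standard error of measurement is 2.000*√(1 − 0.920) ≃ 2.000*0.283 ≃ 0.566.
Half-width = 1.96*0.566 ≃ 1.109
Upper limit = 9 + 1.109 ≃ 10.109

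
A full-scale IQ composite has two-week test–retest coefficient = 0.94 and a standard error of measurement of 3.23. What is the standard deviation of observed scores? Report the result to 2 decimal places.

13.19

SD = SEM / √(1 − r) = 3.23 / √0.0600 ≈ 3.23 / 0.2449 ≈ 13.1864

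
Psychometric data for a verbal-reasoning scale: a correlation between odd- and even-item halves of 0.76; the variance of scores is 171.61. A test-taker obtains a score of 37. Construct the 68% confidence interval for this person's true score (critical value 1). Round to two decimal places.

[32.16, 41.84]

SD = √171.61 ≈ 13.1000
Spearman-Brown: r = 2(0.76) / (1 + 0.76) = 1.5200 / 1.7600 ≈ 0.8636
SEM = 13.1000 × √(1 − 0.8636) = 13.1000 × √0.1364 ≈ 13.1000 × 0.3693 ≈ 4.8375
1 × SEM ≈ 4.8375
Interval: (32.1625, 41.8375)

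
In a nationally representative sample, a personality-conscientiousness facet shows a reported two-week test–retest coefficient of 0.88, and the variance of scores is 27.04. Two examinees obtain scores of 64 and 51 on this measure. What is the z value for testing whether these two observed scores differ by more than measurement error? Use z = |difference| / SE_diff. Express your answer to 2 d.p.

σ = 27.04^(1/2) = 5.200
SEM = 5.200 * √(1 − 0.880) = 5.200 * √0.120 ≃ 5.200 * 0.346 ≃ 1.801
SE_diff = SEM * √2 ≃ 1.801 * 1.414 ≃ 2.547
z = 13 / 2.547 ≃ 5.103

5.10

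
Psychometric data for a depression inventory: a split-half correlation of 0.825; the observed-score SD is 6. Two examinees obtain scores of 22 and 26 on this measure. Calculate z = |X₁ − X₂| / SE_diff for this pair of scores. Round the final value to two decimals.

1.52

Spearman-Brown: r = 2(0.825) / (1 + 0.825) = 1.6500 / 1.8250 ≈ 0.9041
SEM = 6.0000 · √(1 − 0.9041) = 6.0000 · √0.0959 ≈ 6.0000 · 0.3097 ≈ 1.8580
SE_diff = SEM · √2 ≈ 1.8580 · 1.4142 ≈ 2.6276
z = 4 / 2.6276 ≈ 1.5223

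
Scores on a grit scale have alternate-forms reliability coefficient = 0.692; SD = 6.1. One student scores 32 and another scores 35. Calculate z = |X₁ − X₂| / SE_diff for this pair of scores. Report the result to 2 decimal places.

0.63

SEM = 6.100 · √(1 − 0.692) = 6.100 · √0.308 ≈ 6.100 · 0.555 ≈ 3.385
Standard error of the difference = 3.385·√2 ≈ 4.788
z = |32 − 35| / 4.788 = 3 / 4.788 ≈ 0.627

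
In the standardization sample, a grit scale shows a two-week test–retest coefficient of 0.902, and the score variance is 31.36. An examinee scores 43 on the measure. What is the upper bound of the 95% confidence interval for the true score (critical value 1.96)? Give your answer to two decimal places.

SD = √31.36 = 5.60000
The standard error of measurement is 5.60000·√(1 − 0.90200) ≈ 5.60000·0.31305 ≈ 1.75308.
Half-width = 1.96·1.75308 ≈ 3.43603
Upper limit = 43 + 3.43603 ≈ 46.43603

46.44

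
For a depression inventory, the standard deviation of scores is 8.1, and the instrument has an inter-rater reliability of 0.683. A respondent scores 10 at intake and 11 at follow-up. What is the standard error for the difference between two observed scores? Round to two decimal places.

6.45

SEM = 8.1000 × √(1 − 0.6830) = 8.1000 × √0.3170 ≈ 8.1000 × 0.5630 ≈ 4.5605
SE_diff = √2 × SEM ≈ 6.4496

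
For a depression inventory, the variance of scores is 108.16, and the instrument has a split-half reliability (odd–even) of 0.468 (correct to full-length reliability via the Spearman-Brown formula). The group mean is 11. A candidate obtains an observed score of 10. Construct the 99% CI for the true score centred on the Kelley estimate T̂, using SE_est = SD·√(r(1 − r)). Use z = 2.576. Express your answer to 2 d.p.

SD = √108.16 ≈ 10.400
Full-length reliability (Spearman-Brown) = 2(0.468)/(1+0.468) ≈ 0.638
T̂ = 0.638(10) + 0.362(11) ≈ 10.362
SE_est = SD · √(r(1 − r)) = 10.400 · √0.231 ≈ 10.400 · 0.481 ≈ 4.999
CI = 10.362 ± 2.576 · 4.999 → [-2.516, 23.240]

[-2.52, 23.24]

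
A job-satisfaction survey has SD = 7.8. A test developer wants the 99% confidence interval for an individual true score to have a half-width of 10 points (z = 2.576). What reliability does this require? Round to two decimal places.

Required SEM = 10 / 2.576 ≈ 3.88199
Required reliability = 1 − (SEM/SD)² = 1 − 0.24770 ≈ 0.75230

0.75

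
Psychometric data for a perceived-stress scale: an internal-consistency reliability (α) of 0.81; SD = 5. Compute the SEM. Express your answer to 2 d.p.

SEM = 5.0000 * √(1 − 0.8100) = 5.0000 * √0.1900 ≈ 5.0000 * 0.4359 ≈ 2.1794

2.18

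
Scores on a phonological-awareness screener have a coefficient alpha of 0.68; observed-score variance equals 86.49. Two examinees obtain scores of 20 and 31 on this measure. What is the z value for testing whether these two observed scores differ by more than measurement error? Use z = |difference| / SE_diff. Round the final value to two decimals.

1.48

SD = √86.49 ≈ 9.300
SEM = 9.300 * √(1 − 0.680) = 9.300 * √0.320 ≈ 9.300 * 0.566 ≈ 5.261
SE_diff = SEM * √2 ≈ 5.261 * 1.414 ≈ 7.440
z = 11 / 7.440 ≈ 1.478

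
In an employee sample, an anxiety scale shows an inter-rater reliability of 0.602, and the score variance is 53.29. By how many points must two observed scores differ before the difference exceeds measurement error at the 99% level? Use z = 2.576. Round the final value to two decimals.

16.78

SD = √53.29 = 7.300
The standard error of measurement is 7.300×√(1 − 0.602) ≈ 7.300×0.631 ≈ 4.605.
Standard error of the difference = 4.605·√2 ≈ 6.513
Smallest detectable difference = 2.576×6.513 ≈ 16.777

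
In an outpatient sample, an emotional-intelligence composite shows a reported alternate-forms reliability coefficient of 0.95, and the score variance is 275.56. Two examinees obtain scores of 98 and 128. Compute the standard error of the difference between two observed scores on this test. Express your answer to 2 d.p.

σ = 275.56^(1/2) = 16.600
SEM = 16.600*√(1 − 0.950) ≃ 3.712
Standard error of the difference = 3.712·√2 ≃ 5.249

5.25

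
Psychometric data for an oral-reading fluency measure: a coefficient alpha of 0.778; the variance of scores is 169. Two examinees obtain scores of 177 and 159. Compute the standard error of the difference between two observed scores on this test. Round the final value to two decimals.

8.66

σ = 169^(1/2) = 13.0000
The standard error of measurement is 13.0000×√(1 − 0.7780) ≈ 13.0000×0.4712 ≈ 6.1252.
SE_diff = SEM × √2 ≈ 6.1252 × 1.4142 ≈ 8.6623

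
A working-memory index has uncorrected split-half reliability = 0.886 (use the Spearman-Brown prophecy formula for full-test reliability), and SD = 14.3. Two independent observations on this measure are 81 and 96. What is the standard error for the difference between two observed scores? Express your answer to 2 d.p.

4.97

Spearman-Brown: r = 2(0.886) / (1 + 0.886) = 1.772 / 1.886 ≈ 0.940
The standard error of measurement is 14.300*√(1 − 0.940) ≈ 14.300*0.246 ≈ 3.516.
SE_diff = √2 * SEM ≈ 4.972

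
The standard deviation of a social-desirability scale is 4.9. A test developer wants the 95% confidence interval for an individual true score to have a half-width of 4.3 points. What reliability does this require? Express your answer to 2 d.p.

0.80

SEM needed = half-width / z = 4.3/1.96 ≈ 2.194
r = 1 − (2.194/4.9)² ≈ 1 − 0.200 ≈ 0.800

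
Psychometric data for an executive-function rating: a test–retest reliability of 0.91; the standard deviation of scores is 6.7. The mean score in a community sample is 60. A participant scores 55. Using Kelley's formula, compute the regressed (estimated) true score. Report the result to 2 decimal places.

55.45

Estimated true score = 0.91000·55 + (1 − 0.91000)·60 ≈ 55.45000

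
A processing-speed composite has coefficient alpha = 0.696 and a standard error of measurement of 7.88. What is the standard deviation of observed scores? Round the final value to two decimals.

SD = 7.88 / √(1 − 0.696) ≃ 14.29188

14.29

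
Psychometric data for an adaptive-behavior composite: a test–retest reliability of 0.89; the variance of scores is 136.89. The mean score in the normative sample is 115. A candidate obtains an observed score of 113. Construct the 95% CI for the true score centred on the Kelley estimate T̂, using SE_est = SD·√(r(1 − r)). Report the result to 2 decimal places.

[106.04, 120.40]

SD = √136.89 = 11.70000
T̂ = 0.89000(113) + 0.11000(115) ≈ 113.22000
SE_est = 11.70000·√[r(1 − r)] ≈ 3.66081
95% CI: 113.22000 ± 7.17519 ≈ (106.04481, 120.39519)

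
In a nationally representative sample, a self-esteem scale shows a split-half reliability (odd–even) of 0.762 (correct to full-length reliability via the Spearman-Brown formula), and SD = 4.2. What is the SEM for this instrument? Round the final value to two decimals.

r_full = 2·0.762 / (1 + 0.762) ≈ 0.8649
SEM = 4.2000 · √(1 − 0.8649) = 4.2000 · √0.1351 ≈ 4.2000 · 0.3675 ≈ 1.5436

1.54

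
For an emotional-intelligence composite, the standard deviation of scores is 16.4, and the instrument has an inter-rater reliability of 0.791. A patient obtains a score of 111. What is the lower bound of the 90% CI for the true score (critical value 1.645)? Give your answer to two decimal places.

SEM = 16.400 · √(1 − 0.791) = 16.400 · √0.209 ≈ 16.400 · 0.457 ≈ 7.498
1.645 · SEM ≈ 12.333
Lower limit = 111 − 12.333 ≈ 98.667

98.67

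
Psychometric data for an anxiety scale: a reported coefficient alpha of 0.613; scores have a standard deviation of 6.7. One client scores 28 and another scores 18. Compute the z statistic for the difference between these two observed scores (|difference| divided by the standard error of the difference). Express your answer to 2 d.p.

1.70

SEM = 6.700 · √(1 − 0.613) = 6.700 · √0.387 ≈ 6.700 · 0.622 ≈ 4.168
Standard error of the difference = 4.168·√2 ≈ 5.894
z = |28 − 18| / 5.894 = 10 / 5.894 ≈ 1.697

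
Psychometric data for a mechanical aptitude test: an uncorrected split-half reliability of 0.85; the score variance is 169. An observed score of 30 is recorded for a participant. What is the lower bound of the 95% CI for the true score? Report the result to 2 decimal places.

22.74

SD = √169 = 13.0000
r_full = 2·0.85 / (1 + 0.85) ≃ 0.9189
The standard error of measurement is 13.0000*√(1 − 0.9189) ≃ 13.0000*0.2847 ≃ 3.7017.
1.96 * SEM ≃ 7.2554
Lower bound: 30 − 7.2554 = 22.7446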